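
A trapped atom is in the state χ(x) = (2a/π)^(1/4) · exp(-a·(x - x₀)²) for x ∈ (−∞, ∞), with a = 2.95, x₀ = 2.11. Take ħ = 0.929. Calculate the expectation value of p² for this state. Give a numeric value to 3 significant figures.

p² χ = −ħ² d²χ/dx²; ⟨p²⟩ = −ħ² ∫ χ*·χ'' dx.
Gaussian moments (u = x − x₀): ∫u^(2j)·e^(−2au²) du = (2j−1)!!/(4a)^j · √(π/(2a)), odd powers integrate to 0; here √(π/(2a)) = 0.72971. Derivatives: d/dx e^(−au²) = −2au·e^(−au²), d²/dx² e^(−au²) = (4a²u² − 2a)·e^(−au²).
⟨p²⟩ = 2.5460.

2.55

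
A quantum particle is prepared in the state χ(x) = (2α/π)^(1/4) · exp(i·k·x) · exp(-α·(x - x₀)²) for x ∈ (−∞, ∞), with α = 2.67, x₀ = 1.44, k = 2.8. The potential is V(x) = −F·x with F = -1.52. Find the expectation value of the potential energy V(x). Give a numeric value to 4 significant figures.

2.189

⟨V⟩ = ∫ V(x)·|χ|² dx.
Gaussian moments (u = x − x₀): ∫u^(2j)·e^(−2αu²) du = (2j−1)!!/(4α)^j · √(π/(2α)), odd powers integrate to 0; here √(π/(2α)) = 0.76702.
⟨V⟩ = 2.1888.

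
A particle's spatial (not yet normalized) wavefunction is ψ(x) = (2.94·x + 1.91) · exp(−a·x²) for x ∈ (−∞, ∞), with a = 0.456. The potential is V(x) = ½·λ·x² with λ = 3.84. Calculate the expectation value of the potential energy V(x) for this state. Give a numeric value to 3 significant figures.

2.24

⟨V⟩ = ∫ V(x)·|ψ|² dx / ∫|ψ|² dx.
Expand each integrand as polynomial × e^(−2ax²) and use ∫x^(2j)·e^(−2ax²) dx = (2j−1)!!/(4a)^j · √(π/(2a)), odd powers → 0; here √(π/(2a)) = 1.8560.
State is unnormalized: ∫|ψ|² dx = 15.566, and ∫ψ*·V(x)·ψ dx = 34.902, so ⟨V⟩ = 34.902 / 15.566.
⟨V⟩ = 2.2422.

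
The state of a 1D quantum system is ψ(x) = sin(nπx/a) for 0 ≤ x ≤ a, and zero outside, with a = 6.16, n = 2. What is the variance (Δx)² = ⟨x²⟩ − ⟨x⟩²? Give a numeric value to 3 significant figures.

Compute ⟨x⟩ and ⟨x²⟩ separately, then (Δx)² = ⟨x²⟩ − ⟨x⟩².
With sin²θ = (1 − cos2θ)/2 on 0 ≤ x ≤ a: ∫sin²(nπx/a) dx = a/2, ∫x·sin²(nπx/a) dx = a²/4, ∫x²·sin²(nπx/a) dx = a³·(1/6 − 1/(4n²π²)); higher powers xᵏ the same way, integrating xᵏ·cos(2nπx/a) by parts.
Normalization: ∫|ψ|² dx = 3.0800.
⟨x⟩ = 3.0800 and ⟨x²⟩ = 12.168.
(Δx)² = 12.168 − (3.0800)² = 2.6815.

2.68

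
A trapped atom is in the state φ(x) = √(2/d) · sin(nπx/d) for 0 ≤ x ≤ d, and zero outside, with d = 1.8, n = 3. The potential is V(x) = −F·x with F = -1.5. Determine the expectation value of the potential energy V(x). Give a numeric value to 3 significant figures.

1.35

⟨V⟩ = ∫ V(x)·|φ|² dx.
With sin²θ = (1 − cos2θ)/2 on 0 ≤ x ≤ d: ∫sin²(nπx/d) dx = d/2, ∫x·sin²(nπx/d) dx = d²/4, ∫x²·sin²(nπx/d) dx = d³·(1/6 − 1/(4n²π²)); higher powers xᵏ the same way, integrating xᵏ·cos(2nπx/d) by parts.
⟨V⟩ = 1.3500.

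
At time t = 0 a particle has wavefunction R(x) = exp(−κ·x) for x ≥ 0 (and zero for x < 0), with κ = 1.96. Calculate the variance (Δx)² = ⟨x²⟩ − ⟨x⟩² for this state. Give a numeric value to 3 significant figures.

Compute ⟨x⟩ and ⟨x²⟩ separately, then (Δx)² = ⟨x²⟩ − ⟨x⟩².
Every integrand reduces to terms xʲ·e^(−2κx) on [0, ∞); use ∫₀^∞ xʲ·e^(−2κx) dx = j!/(2κ)^(j+1).
Normalization: ∫|R|² dx = 0.25510.
⟨x⟩ = 0.25510 and ⟨x²⟩ = 0.13015.
(Δx)² = 0.13015 − (0.25510)² = 0.065077.

0.0651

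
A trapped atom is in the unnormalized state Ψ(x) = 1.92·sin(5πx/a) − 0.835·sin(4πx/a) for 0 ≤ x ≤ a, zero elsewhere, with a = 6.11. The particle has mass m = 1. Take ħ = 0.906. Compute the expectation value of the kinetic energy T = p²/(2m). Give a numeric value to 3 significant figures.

2.56

T = −(ħ²/2m) d²/dx², so ⟨T⟩ = −(ħ²/2m) ∫ Ψ*·Ψ'' dx / ∫|Ψ|² dx; with m = 1.
d²/dx² sin(jπx/a) = −(jπ/a)²·sin(jπx/a); on 0 ≤ x ≤ a, ∫sin²(jπx/a) dx = a/2 and ∫sin(jπx/a)·sin(lπx/a) dx = 0 for j ≠ l, so only diagonal terms survive in ∫|Ψ|² and ∫Ψ·Ψ″; ∫Ψ·Ψ′ dx = [Ψ²/2] between the walls = 0.
State is unnormalized: ∫|Ψ|² dx = 13.392, and ∫Ψ*·(−ħ²/2m · Ψ'') dx = 34.247, so ⟨T⟩ = 34.247 / 13.392.
⟨T⟩ = 2.5573.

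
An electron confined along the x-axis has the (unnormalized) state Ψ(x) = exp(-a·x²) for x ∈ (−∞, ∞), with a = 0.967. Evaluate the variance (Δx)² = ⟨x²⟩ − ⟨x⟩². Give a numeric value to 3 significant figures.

Compute ⟨x⟩ and ⟨x²⟩ separately, then (Δx)² = ⟨x²⟩ − ⟨x⟩².
Gaussian moments: ∫x^(2j)·e^(−2ax²) dx = (2j−1)!!/(4a)^j · √(π/(2a)), odd powers integrate to 0; here √(π/(2a)) = 1.2745.
Normalization: ∫|Ψ|² dx = 1.2745.
⟨x⟩ = 0.0000 and ⟨x²⟩ = 0.25853.
(Δx)² = 0.25853 − (0.0000)² = 0.25853.

0.259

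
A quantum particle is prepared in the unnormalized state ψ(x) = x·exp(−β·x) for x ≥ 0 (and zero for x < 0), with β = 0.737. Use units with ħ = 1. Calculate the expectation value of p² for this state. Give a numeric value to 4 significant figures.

0.5432

p² ψ = −ħ² d²ψ/dx²; ⟨p²⟩ = −ħ² ∫ ψ*·ψ'' dx / ∫|ψ|² dx.
Differentiate x·exp(−β·x) with the product rule; every integrand then reduces to terms xʲ·e^(−2βx) on [0, ∞), with ∫₀^∞ xʲ·e^(−2βx) dx = j!/(2β)^(j+1).
State is unnormalized: ∫|ψ|² dx = 0.62451, and ∫ψ*·(−ħ² ψ'') dx = 0.33921, so ⟨p²⟩ = 0.33921 / 0.62451.
⟨p²⟩ = 0.54317.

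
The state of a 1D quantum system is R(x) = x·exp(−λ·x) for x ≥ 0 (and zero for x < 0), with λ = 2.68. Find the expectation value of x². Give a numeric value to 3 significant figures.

0.418

⟨x²⟩ = ∫ x²·|R|² dx / ∫|R|² dx (integrals over the domain).
Every integrand reduces to terms xʲ·e^(−2λx) on [0, ∞); use ∫₀^∞ xʲ·e^(−2λx) dx = j!/(2λ)^(j+1).
State is unnormalized: ∫|R|² dx = 0.012988, and ∫R*·x²·R dx = 0.0054248, so ⟨x²⟩ = 0.0054248 / 0.012988.
⟨x²⟩ = 0.41769.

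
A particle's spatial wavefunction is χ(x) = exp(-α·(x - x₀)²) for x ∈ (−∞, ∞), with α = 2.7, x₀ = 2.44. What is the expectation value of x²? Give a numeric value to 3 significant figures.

6.05

⟨x²⟩ = ∫ x²·|χ|² dx / ∫|χ|² dx (integrals over the domain).
Gaussian moments (u = x − x₀): ∫u^(2j)·e^(−2αu²) du = (2j−1)!!/(4α)^j · √(π/(2α)), odd powers integrate to 0; here √(π/(2α)) = 0.76274.
State is unnormalized: ∫|χ|² dx = 0.76274, and ∫χ*·x²·χ dx = 4.6117, so ⟨x²⟩ = 4.6117 / 0.76274.
⟨x²⟩ = 6.0462.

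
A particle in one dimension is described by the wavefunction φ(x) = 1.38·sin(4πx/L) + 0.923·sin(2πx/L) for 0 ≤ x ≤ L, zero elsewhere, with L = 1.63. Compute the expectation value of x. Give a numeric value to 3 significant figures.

0.815

⟨x⟩ = ∫ x·|φ|² dx / ∫|φ|² dx (integrals over the domain).
On 0 ≤ x ≤ L (j ≠ l): ∫sin²(jπx/L) dx = L/2, ∫sin(jπx/L)·sin(lπx/L) dx = 0; diagonal moments ∫x·sin²(jπx/L) dx = L²/4, ∫x²·sin²(jπx/L) dx = L³·(1/6 − 1/(4j²π²)); cross terms ∫x·sin(jπx/L)·sin(lπx/L) dx = 0 for j + l even and −4jlL²/(π²(j² − l²)²) for j + l odd, ∫x²·sin(jπx/L)·sin(lπx/L) dx = (−1)^(j+l)·4jlL³/(π²(j² − l²)²); higher powers the same way via product-to-sum and parts.
State is unnormalized: ∫|φ|² dx = 2.2464, and ∫φ*·x·φ dx = 1.8308, so ⟨x⟩ = 1.8308 / 2.2464.
⟨x⟩ = 0.81500.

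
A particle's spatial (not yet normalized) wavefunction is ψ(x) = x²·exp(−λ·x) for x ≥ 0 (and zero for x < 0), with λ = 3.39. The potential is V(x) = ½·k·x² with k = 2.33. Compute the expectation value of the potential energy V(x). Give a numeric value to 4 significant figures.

⟨V⟩ = ∫ V(x)·|ψ|² dx / ∫|ψ|² dx.
Every integrand reduces to terms xʲ·e^(−2λx) on [0, ∞); use ∫₀^∞ xʲ·e^(−2λx) dx = j!/(2λ)^(j+1).
State is unnormalized: ∫|ψ|² dx = 0.0016752, and ∫ψ*·V(x)·ψ dx = 0.0012737, so ⟨V⟩ = 0.0012737 / 0.0016752.
⟨V⟩ = 0.76030.

0.7603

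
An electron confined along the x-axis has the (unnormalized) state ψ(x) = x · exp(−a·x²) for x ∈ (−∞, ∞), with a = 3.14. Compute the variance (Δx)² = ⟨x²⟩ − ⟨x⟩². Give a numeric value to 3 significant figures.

Compute ⟨x⟩ and ⟨x²⟩ separately, then (Δx)² = ⟨x²⟩ − ⟨x⟩².
Expand each integrand as polynomial × e^(−2ax²) and use ∫x^(2j)·e^(−2ax²) dx = (2j−1)!!/(4a)^j · √(π/(2a)), odd powers → 0; here √(π/(2a)) = 0.70729.
Normalization: ∫|ψ|² dx = 0.056313.
⟨x⟩ = 0.0000 and ⟨x²⟩ = 0.23885.
(Δx)² = 0.23885 − (0.0000)² = 0.23885.

0.239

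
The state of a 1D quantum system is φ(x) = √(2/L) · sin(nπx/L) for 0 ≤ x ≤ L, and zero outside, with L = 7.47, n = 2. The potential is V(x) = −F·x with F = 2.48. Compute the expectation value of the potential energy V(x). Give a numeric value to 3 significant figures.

⟨V⟩ = ∫ V(x)·|φ|² dx.
With sin²θ = (1 − cos2θ)/2 on 0 ≤ x ≤ L: ∫sin²(nπx/L) dx = L/2, ∫x·sin²(nπx/L) dx = L²/4, ∫x²·sin²(nπx/L) dx = L³·(1/6 − 1/(4n²π²)); higher powers xᵏ the same way, integrating xᵏ·cos(2nπx/L) by parts.
⟨V⟩ = -9.2628.

-9.26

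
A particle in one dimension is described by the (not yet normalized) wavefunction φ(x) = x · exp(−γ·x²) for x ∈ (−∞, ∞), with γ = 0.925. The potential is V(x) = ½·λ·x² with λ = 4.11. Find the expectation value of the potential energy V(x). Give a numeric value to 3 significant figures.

⟨V⟩ = ∫ V(x)·|φ|² dx / ∫|φ|² dx.
Expand each integrand as polynomial × e^(−2γx²) and use ∫x^(2j)·e^(−2γx²) dx = (2j−1)!!/(4γ)^j · √(π/(2γ)), odd powers → 0; here √(π/(2γ)) = 1.3031.
State is unnormalized: ∫|φ|² dx = 0.35220, and ∫φ*·V(x)·φ dx = 0.58684, so ⟨V⟩ = 0.58684 / 0.35220.
⟨V⟩ = 1.6662.

1.67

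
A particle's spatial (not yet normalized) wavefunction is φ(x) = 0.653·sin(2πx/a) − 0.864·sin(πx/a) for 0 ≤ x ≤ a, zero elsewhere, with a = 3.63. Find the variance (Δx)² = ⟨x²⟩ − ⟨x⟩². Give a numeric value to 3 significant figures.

Compute ⟨x⟩ and ⟨x²⟩ separately, then (Δx)² = ⟨x²⟩ − ⟨x⟩².
On 0 ≤ x ≤ a (j ≠ l): ∫sin²(jπx/a) dx = a/2, ∫sin(jπx/a)·sin(lπx/a) dx = 0; diagonal moments ∫x·sin²(jπx/a) dx = a²/4, ∫x²·sin²(jπx/a) dx = a³·(1/6 − 1/(4j²π²)); cross terms ∫x·sin(jπx/a)·sin(lπx/a) dx = 0 for j + l even and −4jla²/(π²(j² − l²)²) for j + l odd, ∫x²·sin(jπx/a)·sin(lπx/a) dx = (−1)^(j+l)·4jla³/(π²(j² − l²)²); higher powers the same way via product-to-sum and parts.
Normalization: ∫|φ|² dx = 2.1288.
⟨x⟩ = 2.4440 and ⟨x²⟩ = 6.1902.
(Δx)² = 6.1902 − (2.4440)² = 0.21685.

0.217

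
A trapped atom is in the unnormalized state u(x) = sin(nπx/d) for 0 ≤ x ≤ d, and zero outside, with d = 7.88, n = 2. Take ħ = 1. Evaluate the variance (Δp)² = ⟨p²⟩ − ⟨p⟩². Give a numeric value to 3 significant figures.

0.636

Compute ⟨p⟩ and ⟨p²⟩ separately; (Δp)² = ⟨p²⟩ − ⟨p⟩².
d/dx sin(nπx/d) = (nπ/d)·cos(nπx/d) and d²/dx² sin(nπx/d) = −(nπ/d)²·sin(nπx/d); on 0 ≤ x ≤ d, ∫sin²(nπx/d) dx = d/2 and ∫sin(nπx/d)·cos(nπx/d) dx = 0.
Normalization: ∫|u|² dx = 3.9400.
⟨p⟩ = 0.0000 and ⟨p²⟩ = 0.63578.
(Δp)² = 0.63578 − (0.0000)² = 0.63578.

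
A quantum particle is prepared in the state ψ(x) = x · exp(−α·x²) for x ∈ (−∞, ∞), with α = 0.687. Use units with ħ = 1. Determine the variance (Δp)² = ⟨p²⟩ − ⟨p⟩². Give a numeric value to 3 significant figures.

2.06

Compute ⟨p⟩ and ⟨p²⟩ separately; (Δp)² = ⟨p²⟩ − ⟨p⟩².
Expand each integrand as polynomial × e^(−2αx²) and use ∫x^(2j)·e^(−2αx²) dx = (2j−1)!!/(4α)^j · √(π/(2α)), odd powers → 0; here √(π/(2α)) = 1.5121. Differentiate with the product rule, d/dx e^(−αx²) = −2αx·e^(−αx²).
Normalization: ∫|ψ|² dx = 0.55026.
⟨p⟩ = 0.0000 and ⟨p²⟩ = 2.0610.
(Δp)² = 2.0610 − (0.0000)² = 2.0610.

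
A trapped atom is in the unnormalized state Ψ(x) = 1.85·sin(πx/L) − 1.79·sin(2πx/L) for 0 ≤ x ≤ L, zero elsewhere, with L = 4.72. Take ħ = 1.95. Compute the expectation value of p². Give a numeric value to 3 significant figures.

p² Ψ = −ħ² d²Ψ/dx²; ⟨p²⟩ = −ħ² ∫ Ψ*·Ψ'' dx / ∫|Ψ|² dx.
d²/dx² sin(jπx/L) = −(jπ/L)²·sin(jπx/L); on 0 ≤ x ≤ L, ∫sin²(jπx/L) dx = L/2 and ∫sin(jπx/L)·sin(lπx/L) dx = 0 for j ≠ l, so only diagonal terms survive in ∫|Ψ|² and ∫Ψ·Ψ″; ∫Ψ·Ψ′ dx = [Ψ²/2] between the walls = 0.
State is unnormalized: ∫|Ψ|² dx = 15.639, and ∫Ψ*·(−ħ² Ψ'') dx = 64.559, so ⟨p²⟩ = 64.559 / 15.639.
⟨p²⟩ = 4.1281.

4.13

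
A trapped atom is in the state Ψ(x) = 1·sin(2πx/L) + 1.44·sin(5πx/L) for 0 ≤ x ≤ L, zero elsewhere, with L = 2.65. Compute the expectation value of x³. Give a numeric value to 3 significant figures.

⟨x³⟩ = ∫ x³·|Ψ|² dx / ∫|Ψ|² dx (integrals over the domain).
On 0 ≤ x ≤ L (j ≠ l): ∫sin²(jπx/L) dx = L/2, ∫sin(jπx/L)·sin(lπx/L) dx = 0; diagonal moments ∫x·sin²(jπx/L) dx = L²/4, ∫x²·sin²(jπx/L) dx = L³·(1/6 − 1/(4j²π²)); cross terms ∫x·sin(jπx/L)·sin(lπx/L) dx = 0 for j + l even and −4jlL²/(π²(j² − l²)²) for j + l odd, ∫x²·sin(jπx/L)·sin(lπx/L) dx = (−1)^(j+l)·4jlL³/(π²(j² − l²)²); higher powers the same way via product-to-sum and parts.
State is unnormalized: ∫|Ψ|² dx = 4.0725, and ∫Ψ*·x³·Ψ dx = 16.470, so ⟨x³⟩ = 16.470 / 4.0725.
⟨x³⟩ = 4.0441.

4.04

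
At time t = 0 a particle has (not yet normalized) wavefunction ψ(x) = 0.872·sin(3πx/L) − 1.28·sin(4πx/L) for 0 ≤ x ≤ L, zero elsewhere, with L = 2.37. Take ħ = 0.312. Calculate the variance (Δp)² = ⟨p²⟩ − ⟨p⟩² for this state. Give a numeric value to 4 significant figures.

2.357

Compute ⟨p⟩ and ⟨p²⟩ separately; (Δp)² = ⟨p²⟩ − ⟨p⟩².
d²/dx² sin(jπx/L) = −(jπ/L)²·sin(jπx/L); on 0 ≤ x ≤ L, ∫sin²(jπx/L) dx = L/2 and ∫sin(jπx/L)·sin(lπx/L) dx = 0 for j ≠ l, so only diagonal terms survive in ∫|ψ|² and ∫ψ·ψ″; ∫ψ·ψ′ dx = [ψ²/2] between the walls = 0.
Normalization: ∫|ψ|² dx = 2.8426.
⟨p⟩ = 0.0000 and ⟨p²⟩ = 2.3572.
(Δp)² = 2.3572 − (0.0000)² = 2.3572.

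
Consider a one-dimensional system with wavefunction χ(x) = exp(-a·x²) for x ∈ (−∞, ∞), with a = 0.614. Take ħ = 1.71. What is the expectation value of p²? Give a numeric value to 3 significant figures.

1.80

p² χ = −ħ² d²χ/dx²; ⟨p²⟩ = −ħ² ∫ χ*·χ'' dx / ∫|χ|² dx.
Gaussian moments: ∫x^(2j)·e^(−2ax²) dx = (2j−1)!!/(4a)^j · √(π/(2a)), odd powers integrate to 0; here √(π/(2a)) = 1.5995. Derivatives: d/dx e^(−ax²) = −2ax·e^(−ax²), d²/dx² e^(−ax²) = (4a²x² − 2a)·e^(−ax²).
State is unnormalized: ∫|χ|² dx = 1.5995, and ∫χ*·(−ħ² χ'') dx = 2.8717, so ⟨p²⟩ = 2.8717 / 1.5995.
⟨p²⟩ = 1.7954.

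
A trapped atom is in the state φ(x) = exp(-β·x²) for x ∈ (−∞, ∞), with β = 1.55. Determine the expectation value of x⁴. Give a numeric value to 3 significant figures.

⟨x⁴⟩ = ∫ x⁴·|φ|² dx / ∫|φ|² dx (integrals over the domain).
Gaussian moments: ∫x^(2j)·e^(−2βx²) dx = (2j−1)!!/(4β)^j · √(π/(2β)), odd powers integrate to 0; here √(π/(2β)) = 1.0067.
State is unnormalized: ∫|φ|² dx = 1.0067, and ∫φ*·x⁴·φ dx = 0.078566, so ⟨x⁴⟩ = 0.078566 / 1.0067.
⟨x⁴⟩ = 0.078044.

0.0780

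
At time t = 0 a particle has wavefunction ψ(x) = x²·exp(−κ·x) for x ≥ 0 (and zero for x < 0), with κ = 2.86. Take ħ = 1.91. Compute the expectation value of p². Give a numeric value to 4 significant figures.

9.947

p² ψ = −ħ² d²ψ/dx²; ⟨p²⟩ = −ħ² ∫ ψ*·ψ'' dx / ∫|ψ|² dx.
Differentiate x²·exp(−κ·x) with the product rule; every integrand then reduces to terms xʲ·e^(−2κx) on [0, ∞), with ∫₀^∞ xʲ·e^(−2κx) dx = j!/(2κ)^(j+1).
State is unnormalized: ∫|ψ|² dx = 0.0039195, and ∫ψ*·(−ħ² ψ'') dx = 0.038986, so ⟨p²⟩ = 0.038986 / 0.0039195.
⟨p²⟩ = 9.9467.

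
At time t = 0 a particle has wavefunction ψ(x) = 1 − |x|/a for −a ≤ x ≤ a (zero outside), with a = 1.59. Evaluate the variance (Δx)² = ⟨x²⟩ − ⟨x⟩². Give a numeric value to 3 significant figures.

Compute ⟨x⟩ and ⟨x²⟩ separately, then (Δx)² = ⟨x²⟩ − ⟨x⟩².
ψ is even, so ∫ over [−a, a] = 2∫₀ᵃ with ψ = 1 − x/a there: ∫₀ᵃ (1 − x/a)² dx = a/3, ∫₀ᵃ x²(1 − x/a)² dx = a³/30, ∫₀ᵃ x⁴(1 − x/a)² dx = a⁵/105.
Normalization: ∫|ψ|² dx = 1.0600.
⟨x⟩ = 0.0000 and ⟨x²⟩ = 0.25281.
(Δx)² = 0.25281 − (0.0000)² = 0.25281.

0.253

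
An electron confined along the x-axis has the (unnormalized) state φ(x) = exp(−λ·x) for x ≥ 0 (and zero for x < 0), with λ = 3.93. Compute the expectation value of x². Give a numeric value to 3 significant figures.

⟨x²⟩ = ∫ x²·|φ|² dx / ∫|φ|² dx (integrals over the domain).
Every integrand reduces to terms xʲ·e^(−2λx) on [0, ∞); use ∫₀^∞ xʲ·e^(−2λx) dx = j!/(2λ)^(j+1).
State is unnormalized: ∫|φ|² dx = 0.12723, and ∫φ*·x²·φ dx = 0.0041187, so ⟨x²⟩ = 0.0041187 / 0.12723.
⟨x²⟩ = 0.032373.

0.0324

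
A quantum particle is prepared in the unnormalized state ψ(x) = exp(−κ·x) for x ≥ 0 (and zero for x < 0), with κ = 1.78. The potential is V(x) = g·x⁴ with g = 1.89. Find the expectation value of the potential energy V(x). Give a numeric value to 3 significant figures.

0.282

⟨V⟩ = ∫ V(x)·|ψ|² dx / ∫|ψ|² dx.
Every integrand reduces to terms xʲ·e^(−2κx) on [0, ∞); use ∫₀^∞ xʲ·e^(−2κx) dx = j!/(2κ)^(j+1).
State is unnormalized: ∫|ψ|² dx = 0.28090, and ∫ψ*·V(x)·ψ dx = 0.079327, so ⟨V⟩ = 0.079327 / 0.28090.
⟨V⟩ = 0.28241.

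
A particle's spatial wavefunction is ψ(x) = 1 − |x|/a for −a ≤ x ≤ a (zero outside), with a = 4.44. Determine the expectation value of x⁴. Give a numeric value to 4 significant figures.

⟨x⁴⟩ = ∫ x⁴·|ψ|² dx / ∫|ψ|² dx (integrals over the domain).
ψ is even, so ∫ over [−a, a] = 2∫₀ᵃ with ψ = 1 − x/a there: ∫₀ᵃ (1 − x/a)² dx = a/3, ∫₀ᵃ x²(1 − x/a)² dx = a³/30, ∫₀ᵃ x⁴(1 − x/a)² dx = a⁵/105.
State is unnormalized: ∫|ψ|² dx = 2.9600, and ∫ψ*·x⁴·ψ dx = 32.867, so ⟨x⁴⟩ = 32.867 / 2.9600.
⟨x⁴⟩ = 11.104.

11.10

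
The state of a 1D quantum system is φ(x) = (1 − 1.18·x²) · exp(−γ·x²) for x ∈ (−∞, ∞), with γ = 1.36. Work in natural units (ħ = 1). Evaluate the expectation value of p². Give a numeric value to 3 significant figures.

3.39

p² φ = −ħ² d²φ/dx²; ⟨p²⟩ = −ħ² ∫ φ*·φ'' dx / ∫|φ|² dx.
Expand each integrand as polynomial × e^(−2γx²) and use ∫x^(2j)·e^(−2γx²) dx = (2j−1)!!/(4γ)^j · √(π/(2γ)), odd powers → 0; here √(π/(2γ)) = 1.0747. Differentiate with the product rule, d/dx e^(−γx²) = −2γx·e^(−γx²).
State is unnormalized: ∫|φ|² dx = 0.76017, and ∫φ*·(−ħ² φ'') dx = 2.5771, so ⟨p²⟩ = 2.5771 / 0.76017.
⟨p²⟩ = 3.3901.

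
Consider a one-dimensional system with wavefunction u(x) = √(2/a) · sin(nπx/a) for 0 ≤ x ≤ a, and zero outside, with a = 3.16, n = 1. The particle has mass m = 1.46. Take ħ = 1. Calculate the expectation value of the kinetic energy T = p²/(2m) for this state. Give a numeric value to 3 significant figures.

0.338

T = −(ħ²/2m) d²/dx², so ⟨T⟩ = −(ħ²/2m) ∫ u*·u'' dx; with m = 1.46.
d/dx sin(nπx/a) = (nπ/a)·cos(nπx/a) and d²/dx² sin(nπx/a) = −(nπ/a)²·sin(nπx/a); on 0 ≤ x ≤ a, ∫sin²(nπx/a) dx = a/2 and ∫sin(nπx/a)·cos(nπx/a) dx = 0.
⟨T⟩ = 0.33849.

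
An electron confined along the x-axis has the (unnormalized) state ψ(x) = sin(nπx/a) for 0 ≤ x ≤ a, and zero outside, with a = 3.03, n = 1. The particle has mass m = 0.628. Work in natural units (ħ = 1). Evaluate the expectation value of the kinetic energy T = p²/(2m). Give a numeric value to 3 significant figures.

0.856

T = −(ħ²/2m) d²/dx², so ⟨T⟩ = −(ħ²/2m) ∫ ψ*·ψ'' dx / ∫|ψ|² dx; with m = 0.628.
d/dx sin(nπx/a) = (nπ/a)·cos(nπx/a) and d²/dx² sin(nπx/a) = −(nπ/a)²·sin(nπx/a); on 0 ≤ x ≤ a, ∫sin²(nπx/a) dx = a/2 and ∫sin(nπx/a)·cos(nπx/a) dx = 0.
State is unnormalized: ∫|ψ|² dx = 1.5150, and ∫ψ*·(−ħ²/2m · ψ'') dx = 1.2967, so ⟨T⟩ = 1.2967 / 1.5150.
⟨T⟩ = 0.85590.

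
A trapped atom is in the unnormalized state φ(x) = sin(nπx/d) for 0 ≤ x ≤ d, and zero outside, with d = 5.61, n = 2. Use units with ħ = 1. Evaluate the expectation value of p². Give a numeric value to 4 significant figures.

p² φ = −ħ² d²φ/dx²; ⟨p²⟩ = −ħ² ∫ φ*·φ'' dx / ∫|φ|² dx.
d/dx sin(nπx/d) = (nπ/d)·cos(nπx/d) and d²/dx² sin(nπx/d) = −(nπ/d)²·sin(nπx/d); on 0 ≤ x ≤ d, ∫sin²(nπx/d) dx = d/2 and ∫sin(nπx/d)·cos(nπx/d) dx = 0.
State is unnormalized: ∫|φ|² dx = 2.8050, and ∫φ*·(−ħ² φ'') dx = 3.5186, so ⟨p²⟩ = 3.5186 / 2.8050.
⟨p²⟩ = 1.2544.

1.254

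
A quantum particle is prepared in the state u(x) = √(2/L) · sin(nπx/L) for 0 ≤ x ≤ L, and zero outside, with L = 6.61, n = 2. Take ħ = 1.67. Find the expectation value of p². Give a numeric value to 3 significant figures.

2.52

p² u = −ħ² d²u/dx²; ⟨p²⟩ = −ħ² ∫ u*·u'' dx.
d/dx sin(nπx/L) = (nπ/L)·cos(nπx/L) and d²/dx² sin(nπx/L) = −(nπ/L)²·sin(nπx/L); on 0 ≤ x ≤ L, ∫sin²(nπx/L) dx = L/2 and ∫sin(nπx/L)·cos(nπx/L) dx = 0.
⟨p²⟩ = 2.5199.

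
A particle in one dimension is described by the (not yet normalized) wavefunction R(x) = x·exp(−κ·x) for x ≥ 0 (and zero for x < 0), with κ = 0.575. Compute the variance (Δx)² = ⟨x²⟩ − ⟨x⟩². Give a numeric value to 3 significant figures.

Compute ⟨x⟩ and ⟨x²⟩ separately, then (Δx)² = ⟨x²⟩ − ⟨x⟩².
Every integrand reduces to terms xʲ·e^(−2κx) on [0, ∞); use ∫₀^∞ xʲ·e^(−2κx) dx = j!/(2κ)^(j+1).
Normalization: ∫|R|² dx = 1.3150.
⟨x⟩ = 2.6087 and ⟨x²⟩ = 9.0737.
(Δx)² = 9.0737 − (2.6087)² = 2.2684.

2.27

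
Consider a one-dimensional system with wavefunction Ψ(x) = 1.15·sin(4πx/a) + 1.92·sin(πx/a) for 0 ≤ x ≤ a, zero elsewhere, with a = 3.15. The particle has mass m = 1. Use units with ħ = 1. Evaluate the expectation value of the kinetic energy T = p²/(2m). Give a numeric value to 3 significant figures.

2.47

T = −(ħ²/2m) d²/dx², so ⟨T⟩ = −(ħ²/2m) ∫ Ψ*·Ψ'' dx / ∫|Ψ|² dx; with m = 1.
d²/dx² sin(jπx/a) = −(jπ/a)²·sin(jπx/a); on 0 ≤ x ≤ a, ∫sin²(jπx/a) dx = a/2 and ∫sin(jπx/a)·sin(lπx/a) dx = 0 for j ≠ l, so only diagonal terms survive in ∫|Ψ|² and ∫Ψ·Ψ″; ∫Ψ·Ψ′ dx = [Ψ²/2] between the walls = 0.
State is unnormalized: ∫|Ψ|² dx = 7.8890, and ∫Ψ*·(−ħ²/2m · Ψ'') dx = 19.462, so ⟨T⟩ = 19.462 / 7.8890.
⟨T⟩ = 2.4670.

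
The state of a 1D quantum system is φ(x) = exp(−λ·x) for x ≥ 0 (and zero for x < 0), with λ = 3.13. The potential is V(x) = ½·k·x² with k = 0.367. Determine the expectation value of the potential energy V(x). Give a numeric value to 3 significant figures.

⟨V⟩ = ∫ V(x)·|φ|² dx / ∫|φ|² dx.
Every integrand reduces to terms xʲ·e^(−2λx) on [0, ∞); use ∫₀^∞ xʲ·e^(−2λx) dx = j!/(2λ)^(j+1).
State is unnormalized: ∫|φ|² dx = 0.15974, and ∫φ*·V(x)·φ dx = 0.0014960, so ⟨V⟩ = 0.0014960 / 0.15974.
⟨V⟩ = 0.0093652.

0.00937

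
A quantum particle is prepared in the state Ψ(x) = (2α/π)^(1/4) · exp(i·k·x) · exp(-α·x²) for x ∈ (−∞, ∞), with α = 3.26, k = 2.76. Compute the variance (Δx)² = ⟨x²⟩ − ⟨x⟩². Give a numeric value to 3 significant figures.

0.0767

Compute ⟨x⟩ and ⟨x²⟩ separately, then (Δx)² = ⟨x²⟩ − ⟨x⟩².
Gaussian moments: ∫x^(2j)·e^(−2αx²) dx = (2j−1)!!/(4α)^j · √(π/(2α)), odd powers integrate to 0; here √(π/(2α)) = 0.69415.
⟨x⟩ = 0.0000 and ⟨x²⟩ = 0.076687.
(Δx)² = 0.076687 − (0.0000)² = 0.076687.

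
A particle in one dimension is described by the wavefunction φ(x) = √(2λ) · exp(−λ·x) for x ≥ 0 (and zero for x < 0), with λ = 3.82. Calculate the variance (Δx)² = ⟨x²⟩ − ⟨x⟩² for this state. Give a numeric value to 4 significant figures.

0.01713

Compute ⟨x⟩ and ⟨x²⟩ separately, then (Δx)² = ⟨x²⟩ − ⟨x⟩².
Every integrand reduces to terms xʲ·e^(−2λx) on [0, ∞); use ∫₀^∞ xʲ·e^(−2λx) dx = j!/(2λ)^(j+1).
⟨x⟩ = 0.13089 and ⟨x²⟩ = 0.034264.
(Δx)² = 0.034264 − (0.13089)² = 0.017132.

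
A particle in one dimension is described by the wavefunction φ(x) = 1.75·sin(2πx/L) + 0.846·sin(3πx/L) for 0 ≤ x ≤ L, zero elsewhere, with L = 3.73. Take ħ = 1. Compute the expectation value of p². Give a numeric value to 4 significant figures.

p² φ = −ħ² d²φ/dx²; ⟨p²⟩ = −ħ² ∫ φ*·φ'' dx / ∫|φ|² dx.
d²/dx² sin(jπx/L) = −(jπ/L)²·sin(jπx/L); on 0 ≤ x ≤ L, ∫sin²(jπx/L) dx = L/2 and ∫sin(jπx/L)·sin(lπx/L) dx = 0 for j ≠ l, so only diagonal terms survive in ∫|φ|² and ∫φ·φ″; ∫φ·φ′ dx = [φ²/2] between the walls = 0.
State is unnormalized: ∫|φ|² dx = 7.0464, and ∫φ*·(−ħ² φ'') dx = 24.729, so ⟨p²⟩ = 24.729 / 7.0464.
⟨p²⟩ = 3.5094.

3.509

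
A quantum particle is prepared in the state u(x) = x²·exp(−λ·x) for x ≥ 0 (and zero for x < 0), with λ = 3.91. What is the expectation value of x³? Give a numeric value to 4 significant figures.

⟨x³⟩ = ∫ x³·|u|² dx / ∫|u|² dx (integrals over the domain).
Every integrand reduces to terms xʲ·e^(−2λx) on [0, ∞); use ∫₀^∞ xʲ·e^(−2λx) dx = j!/(2λ)^(j+1).
State is unnormalized: ∫|u|² dx = 0.00082069, and ∫u*·x³·u dx = 0.00036039, so ⟨x³⟩ = 0.00036039 / 0.00082069.
⟨x³⟩ = 0.43914.

0.4391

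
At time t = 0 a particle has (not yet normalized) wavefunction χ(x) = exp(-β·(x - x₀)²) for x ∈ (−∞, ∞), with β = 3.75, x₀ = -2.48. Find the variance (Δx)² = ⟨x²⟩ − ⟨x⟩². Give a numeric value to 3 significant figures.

Compute ⟨x⟩ and ⟨x²⟩ separately, then (Δx)² = ⟨x²⟩ − ⟨x⟩².
Gaussian moments (u = x − x₀): ∫u^(2j)·e^(−2βu²) du = (2j−1)!!/(4β)^j · √(π/(2β)), odd powers integrate to 0; here √(π/(2β)) = 0.64721.
Normalization: ∫|χ|² dx = 0.64721.
⟨x⟩ = -2.4800 and ⟨x²⟩ = 6.2171.
(Δx)² = 6.2171 − (-2.4800)² = 0.066667.

0.0667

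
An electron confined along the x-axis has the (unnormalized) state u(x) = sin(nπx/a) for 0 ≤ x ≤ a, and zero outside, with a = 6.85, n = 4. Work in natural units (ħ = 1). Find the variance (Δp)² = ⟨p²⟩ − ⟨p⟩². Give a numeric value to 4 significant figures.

3.365

Compute ⟨p⟩ and ⟨p²⟩ separately; (Δp)² = ⟨p²⟩ − ⟨p⟩².
d/dx sin(nπx/a) = (nπ/a)·cos(nπx/a) and d²/dx² sin(nπx/a) = −(nπ/a)²·sin(nπx/a); on 0 ≤ x ≤ a, ∫sin²(nπx/a) dx = a/2 and ∫sin(nπx/a)·cos(nπx/a) dx = 0.
Normalization: ∫|u|² dx = 3.4250.
⟨p⟩ = 0.0000 and ⟨p²⟩ = 3.3654.
(Δp)² = 3.3654 − (0.0000)² = 3.3654.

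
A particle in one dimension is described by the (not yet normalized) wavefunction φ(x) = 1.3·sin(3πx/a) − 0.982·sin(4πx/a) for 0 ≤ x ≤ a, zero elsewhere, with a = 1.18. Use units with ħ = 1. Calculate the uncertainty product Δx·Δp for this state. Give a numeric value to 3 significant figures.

2.19

Δx = √(⟨x²⟩−⟨x⟩²), Δp = √(⟨p²⟩−⟨p⟩²).
On 0 ≤ x ≤ a (j ≠ l): ∫sin²(jπx/a) dx = a/2, ∫sin(jπx/a)·sin(lπx/a) dx = 0; diagonal moments ∫x·sin²(jπx/a) dx = a²/4, ∫x²·sin²(jπx/a) dx = a³·(1/6 − 1/(4j²π²)); cross terms ∫x·sin(jπx/a)·sin(lπx/a) dx = 0 for j + l even and −4jla²/(π²(j² − l²)²) for j + l odd, ∫x²·sin(jπx/a)·sin(lπx/a) dx = (−1)^(j+l)·4jla³/(π²(j² − l²)²); higher powers the same way via product-to-sum and parts. d²/dx² sin(jπx/a) = −(jπ/a)²·sin(jπx/a); on 0 ≤ x ≤ a, ∫sin²(jπx/a) dx = a/2 and ∫sin(jπx/a)·sin(lπx/a) dx = 0 for j ≠ l, so only diagonal terms survive in ∫|φ|² and ∫φ·φ″; ∫φ·φ′ dx = [φ²/2] between the walls = 0.
Normalization: ∫|φ|² dx = 1.5661.
⟨x⟩ = 0.81531, ⟨x²⟩ = 0.72341 ⇒ Δx = 0.24223.
⟨p⟩ = 0.0000, ⟨p²⟩ = 81.820 ⇒ Δp = 9.0454.
Δx·Δp = 2.1911.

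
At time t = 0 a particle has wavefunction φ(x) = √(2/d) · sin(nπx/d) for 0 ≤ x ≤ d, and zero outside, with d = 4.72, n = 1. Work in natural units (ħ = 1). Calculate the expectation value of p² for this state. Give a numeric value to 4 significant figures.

0.4430

p² φ = −ħ² d²φ/dx²; ⟨p²⟩ = −ħ² ∫ φ*·φ'' dx.
d/dx sin(nπx/d) = (nπ/d)·cos(nπx/d) and d²/dx² sin(nπx/d) = −(nπ/d)²·sin(nπx/d); on 0 ≤ x ≤ d, ∫sin²(nπx/d) dx = d/2 and ∫sin(nπx/d)·cos(nπx/d) dx = 0.
⟨p²⟩ = 0.44301.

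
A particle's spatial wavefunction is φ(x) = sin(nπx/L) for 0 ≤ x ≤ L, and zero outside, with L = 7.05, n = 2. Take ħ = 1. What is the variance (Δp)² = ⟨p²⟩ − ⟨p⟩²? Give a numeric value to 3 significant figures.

0.794

Compute ⟨p⟩ and ⟨p²⟩ separately; (Δp)² = ⟨p²⟩ − ⟨p⟩².
d/dx sin(nπx/L) = (nπ/L)·cos(nπx/L) and d²/dx² sin(nπx/L) = −(nπ/L)²·sin(nπx/L); on 0 ≤ x ≤ L, ∫sin²(nπx/L) dx = L/2 and ∫sin(nπx/L)·cos(nπx/L) dx = 0.
Normalization: ∫|φ|² dx = 3.5250.
⟨p⟩ = 0.0000 and ⟨p²⟩ = 0.79429.
(Δp)² = 0.79429 − (0.0000)² = 0.79429.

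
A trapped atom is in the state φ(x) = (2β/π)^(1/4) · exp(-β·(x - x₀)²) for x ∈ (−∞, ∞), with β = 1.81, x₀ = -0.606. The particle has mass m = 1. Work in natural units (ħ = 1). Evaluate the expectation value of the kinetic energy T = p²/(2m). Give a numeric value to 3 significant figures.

0.905

T = −(ħ²/2m) d²/dx², so ⟨T⟩ = −(ħ²/2m) ∫ φ*·φ'' dx; with m = 1.
Gaussian moments (u = x − x₀): ∫u^(2j)·e^(−2βu²) du = (2j−1)!!/(4β)^j · √(π/(2β)), odd powers integrate to 0; here √(π/(2β)) = 0.93158. Derivatives: d/dx e^(−βu²) = −2βu·e^(−βu²), d²/dx² e^(−βu²) = (4β²u² − 2β)·e^(−βu²).
⟨T⟩ = 0.90500.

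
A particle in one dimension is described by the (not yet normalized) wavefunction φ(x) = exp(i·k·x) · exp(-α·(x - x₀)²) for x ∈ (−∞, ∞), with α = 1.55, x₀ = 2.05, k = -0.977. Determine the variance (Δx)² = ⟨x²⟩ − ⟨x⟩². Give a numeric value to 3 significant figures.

Compute ⟨x⟩ and ⟨x²⟩ separately, then (Δx)² = ⟨x²⟩ − ⟨x⟩².
Gaussian moments (u = x − x₀): ∫u^(2j)·e^(−2αu²) du = (2j−1)!!/(4α)^j · √(π/(2α)), odd powers integrate to 0; here √(π/(2α)) = 1.0067.
Normalization: ∫|φ|² dx = 1.0067.
⟨x⟩ = 2.0500 and ⟨x²⟩ = 4.3638.
(Δx)² = 4.3638 − (2.0500)² = 0.16129.

0.161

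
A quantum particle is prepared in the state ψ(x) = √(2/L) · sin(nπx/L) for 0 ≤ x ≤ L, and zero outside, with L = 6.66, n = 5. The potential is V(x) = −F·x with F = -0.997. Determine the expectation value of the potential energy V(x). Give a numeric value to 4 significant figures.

⟨V⟩ = ∫ V(x)·|ψ|² dx.
With sin²θ = (1 − cos2θ)/2 on 0 ≤ x ≤ L: ∫sin²(nπx/L) dx = L/2, ∫x·sin²(nπx/L) dx = L²/4, ∫x²·sin²(nπx/L) dx = L³·(1/6 − 1/(4n²π²)); higher powers xᵏ the same way, integrating xᵏ·cos(2nπx/L) by parts.
⟨V⟩ = 3.3200.

3.320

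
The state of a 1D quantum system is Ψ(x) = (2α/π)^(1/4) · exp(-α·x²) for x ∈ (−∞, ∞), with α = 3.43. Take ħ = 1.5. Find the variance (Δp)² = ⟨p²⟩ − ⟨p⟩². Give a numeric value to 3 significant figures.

Compute ⟨p⟩ and ⟨p²⟩ separately; (Δp)² = ⟨p²⟩ − ⟨p⟩².
Gaussian moments: ∫x^(2j)·e^(−2αx²) dx = (2j−1)!!/(4α)^j · √(π/(2α)), odd powers integrate to 0; here √(π/(2α)) = 0.67673. Derivatives: d/dx e^(−αx²) = −2αx·e^(−αx²), d²/dx² e^(−αx²) = (4α²x² − 2α)·e^(−αx²).
⟨p⟩ = 0.0000 and ⟨p²⟩ = 7.7175.
(Δp)² = 7.7175 − (0.0000)² = 7.7175.

7.72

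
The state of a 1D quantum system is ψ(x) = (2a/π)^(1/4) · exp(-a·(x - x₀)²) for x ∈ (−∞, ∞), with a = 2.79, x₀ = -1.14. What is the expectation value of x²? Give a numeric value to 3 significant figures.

⟨x²⟩ = ∫ x²·|ψ|² dx (integrals over the domain).
Gaussian moments (u = x − x₀): ∫u^(2j)·e^(−2au²) du = (2j−1)!!/(4a)^j · √(π/(2a)), odd powers integrate to 0; here √(π/(2a)) = 0.75034.
⟨x²⟩ = 1.3892.

1.39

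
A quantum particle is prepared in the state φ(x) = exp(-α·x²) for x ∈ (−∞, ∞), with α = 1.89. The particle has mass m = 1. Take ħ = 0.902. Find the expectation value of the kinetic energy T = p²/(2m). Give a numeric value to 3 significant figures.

T = −(ħ²/2m) d²/dx², so ⟨T⟩ = −(ħ²/2m) ∫ φ*·φ'' dx / ∫|φ|² dx; with m = 1.
Gaussian moments: ∫x^(2j)·e^(−2αx²) dx = (2j−1)!!/(4α)^j · √(π/(2α)), odd powers integrate to 0; here √(π/(2α)) = 0.91165. Derivatives: d/dx e^(−αx²) = −2αx·e^(−αx²), d²/dx² e^(−αx²) = (4α²x² − 2α)·e^(−αx²).
State is unnormalized: ∫|φ|² dx = 0.91165, and ∫φ*·(−ħ²/2m · φ'') dx = 0.70093, so ⟨T⟩ = 0.70093 / 0.91165.
⟨T⟩ = 0.76886.

0.769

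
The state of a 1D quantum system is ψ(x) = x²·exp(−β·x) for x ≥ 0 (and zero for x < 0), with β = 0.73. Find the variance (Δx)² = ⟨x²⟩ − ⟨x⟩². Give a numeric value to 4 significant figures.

Compute ⟨x⟩ and ⟨x²⟩ separately, then (Δx)² = ⟨x²⟩ − ⟨x⟩².
Every integrand reduces to terms xʲ·e^(−2βx) on [0, ∞); use ∫₀^∞ xʲ·e^(−2βx) dx = j!/(2β)^(j+1).
Normalization: ∫|ψ|² dx = 3.6178.
⟨x⟩ = 3.4247 and ⟨x²⟩ = 14.074.
(Δx)² = 14.074 − (3.4247)² = 2.3457.

2.346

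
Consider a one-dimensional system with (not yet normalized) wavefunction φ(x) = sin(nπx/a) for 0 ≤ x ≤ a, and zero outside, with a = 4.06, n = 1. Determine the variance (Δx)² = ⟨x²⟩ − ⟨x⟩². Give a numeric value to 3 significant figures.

Compute ⟨x⟩ and ⟨x²⟩ separately, then (Δx)² = ⟨x²⟩ − ⟨x⟩².
With sin²θ = (1 − cos2θ)/2 on 0 ≤ x ≤ a: ∫sin²(nπx/a) dx = a/2, ∫x·sin²(nπx/a) dx = a²/4, ∫x²·sin²(nπx/a) dx = a³·(1/6 − 1/(4n²π²)); higher powers xᵏ the same way, integrating xᵏ·cos(2nπx/a) by parts.
Normalization: ∫|φ|² dx = 2.0300.
⟨x⟩ = 2.0300 and ⟨x²⟩ = 4.6595.
(Δx)² = 4.6595 − (2.0300)² = 0.53856.

0.539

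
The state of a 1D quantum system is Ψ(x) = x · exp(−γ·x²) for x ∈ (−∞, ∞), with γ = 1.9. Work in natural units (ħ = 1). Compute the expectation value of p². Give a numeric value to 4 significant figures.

p² Ψ = −ħ² d²Ψ/dx²; ⟨p²⟩ = −ħ² ∫ Ψ*·Ψ'' dx / ∫|Ψ|² dx.
Expand each integrand as polynomial × e^(−2γx²) and use ∫x^(2j)·e^(−2γx²) dx = (2j−1)!!/(4γ)^j · √(π/(2γ)), odd powers → 0; here √(π/(2γ)) = 0.90925. Differentiate with the product rule, d/dx e^(−γx²) = −2γx·e^(−γx²).
State is unnormalized: ∫|Ψ|² dx = 0.11964, and ∫Ψ*·(−ħ² Ψ'') dx = 0.68194, so ⟨p²⟩ = 0.68194 / 0.11964.
⟨p²⟩ = 5.7000.

5.700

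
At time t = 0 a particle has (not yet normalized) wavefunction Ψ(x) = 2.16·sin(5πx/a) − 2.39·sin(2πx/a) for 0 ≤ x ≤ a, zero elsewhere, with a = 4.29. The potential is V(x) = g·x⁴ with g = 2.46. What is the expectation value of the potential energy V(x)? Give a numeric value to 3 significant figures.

182.

⟨V⟩ = ∫ V(x)·|Ψ|² dx / ∫|Ψ|² dx.
On 0 ≤ x ≤ a (j ≠ l): ∫sin²(jπx/a) dx = a/2, ∫sin(jπx/a)·sin(lπx/a) dx = 0; diagonal moments ∫x·sin²(jπx/a) dx = a²/4, ∫x²·sin²(jπx/a) dx = a³·(1/6 − 1/(4j²π²)); cross terms ∫x·sin(jπx/a)·sin(lπx/a) dx = 0 for j + l even and −4jla²/(π²(j² − l²)²) for j + l odd, ∫x²·sin(jπx/a)·sin(lπx/a) dx = (−1)^(j+l)·4jla³/(π²(j² − l²)²); higher powers the same way via product-to-sum and parts.
State is unnormalized: ∫|Ψ|² dx = 22.260, and ∫Ψ*·V(x)·Ψ dx = 4051.3, so ⟨V⟩ = 4051.3 / 22.260.
⟨V⟩ = 182.00.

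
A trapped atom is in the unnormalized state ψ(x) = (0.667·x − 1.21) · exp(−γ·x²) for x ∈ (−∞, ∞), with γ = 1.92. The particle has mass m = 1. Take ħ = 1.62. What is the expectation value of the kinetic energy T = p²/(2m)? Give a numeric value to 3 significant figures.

T = −(ħ²/2m) d²/dx², so ⟨T⟩ = −(ħ²/2m) ∫ ψ*·ψ'' dx / ∫|ψ|² dx; with m = 1.
Expand each integrand as polynomial × e^(−2γx²) and use ∫x^(2j)·e^(−2γx²) dx = (2j−1)!!/(4γ)^j · √(π/(2γ)), odd powers → 0; here √(π/(2γ)) = 0.90450. Differentiate with the product rule, d/dx e^(−γx²) = −2γx·e^(−γx²).
State is unnormalized: ∫|ψ|² dx = 1.3767, and ∫ψ*·(−ħ²/2m · ψ'') dx = 3.7324, so ⟨T⟩ = 3.7324 / 1.3767.
⟨T⟩ = 2.7112.

2.71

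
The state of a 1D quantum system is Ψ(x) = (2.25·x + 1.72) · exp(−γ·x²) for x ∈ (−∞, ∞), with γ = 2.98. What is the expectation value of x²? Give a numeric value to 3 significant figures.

0.105

⟨x²⟩ = ∫ x²·|Ψ|² dx / ∫|Ψ|² dx (integrals over the domain).
Expand each integrand as polynomial × e^(−2γx²) and use ∫x^(2j)·e^(−2γx²) dx = (2j−1)!!/(4γ)^j · √(π/(2γ)), odd powers → 0; here √(π/(2γ)) = 0.72603.
State is unnormalized: ∫|Ψ|² dx = 2.4562, and ∫Ψ*·x²·Ψ dx = 0.25779, so ⟨x²⟩ = 0.25779 / 2.4562.
⟨x²⟩ = 0.10496.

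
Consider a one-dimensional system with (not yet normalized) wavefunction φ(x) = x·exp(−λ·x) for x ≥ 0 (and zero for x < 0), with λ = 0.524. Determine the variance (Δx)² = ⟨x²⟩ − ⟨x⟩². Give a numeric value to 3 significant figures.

Compute ⟨x⟩ and ⟨x²⟩ separately, then (Δx)² = ⟨x²⟩ − ⟨x⟩².
Every integrand reduces to terms xʲ·e^(−2λx) on [0, ∞); use ∫₀^∞ xʲ·e^(−2λx) dx = j!/(2λ)^(j+1).
Normalization: ∫|φ|² dx = 1.7376.
⟨x⟩ = 2.8626 and ⟨x²⟩ = 10.926.
(Δx)² = 10.926 − (2.8626)² = 2.7315.

2.73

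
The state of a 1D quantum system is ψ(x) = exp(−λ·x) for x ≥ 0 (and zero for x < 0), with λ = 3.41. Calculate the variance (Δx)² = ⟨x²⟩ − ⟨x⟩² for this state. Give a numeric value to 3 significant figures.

0.0215

Compute ⟨x⟩ and ⟨x²⟩ separately, then (Δx)² = ⟨x²⟩ − ⟨x⟩².
Every integrand reduces to terms xʲ·e^(−2λx) on [0, ∞); use ∫₀^∞ xʲ·e^(−2λx) dx = j!/(2λ)^(j+1).
Normalization: ∫|ψ|² dx = 0.14663.
⟨x⟩ = 0.14663 and ⟨x²⟩ = 0.042999.
(Δx)² = 0.042999 − (0.14663)² = 0.021500.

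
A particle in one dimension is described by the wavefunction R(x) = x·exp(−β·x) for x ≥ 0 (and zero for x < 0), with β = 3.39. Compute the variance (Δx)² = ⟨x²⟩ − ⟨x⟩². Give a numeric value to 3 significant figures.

0.0653

Compute ⟨x⟩ and ⟨x²⟩ separately, then (Δx)² = ⟨x²⟩ − ⟨x⟩².
Every integrand reduces to terms xʲ·e^(−2βx) on [0, ∞); use ∫₀^∞ xʲ·e^(−2βx) dx = j!/(2β)^(j+1).
Normalization: ∫|R|² dx = 0.0064171.
⟨x⟩ = 0.44248 and ⟨x²⟩ = 0.26105.
(Δx)² = 0.26105 − (0.44248)² = 0.065262.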